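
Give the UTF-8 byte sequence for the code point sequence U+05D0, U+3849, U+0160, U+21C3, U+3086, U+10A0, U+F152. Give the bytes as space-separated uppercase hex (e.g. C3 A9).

D7 90 E3 A1 89 C5 A0 E2 87 83 E3 82 86 E1 82 A0 EF 85 92

U+05D0: 2-byte form → D7 90.
U+3849: 3-byte form → E3 A1 89.
U+0160: 2-byte form → C5 A0.
U+21C3: 3-byte form → E2 87 83.
U+3086: 3-byte form → E3 82 86.
U+10A0: 3-byte form → E1 82 A0.
U+F152: 3-byte form → EF 85 92.
Concatenated (19 bytes): D7 90 E3 A1 89 C5 A0 E2 87 83 E3 82 86 E1 82 A0 EF 85 92.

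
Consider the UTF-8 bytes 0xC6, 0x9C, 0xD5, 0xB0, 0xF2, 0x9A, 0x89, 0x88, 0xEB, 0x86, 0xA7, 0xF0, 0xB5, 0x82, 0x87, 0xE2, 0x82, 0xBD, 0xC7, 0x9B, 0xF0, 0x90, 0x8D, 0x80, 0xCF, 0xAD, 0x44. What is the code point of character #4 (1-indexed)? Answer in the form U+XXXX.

Offset 0: leading byte 0xC6 = 11000110 → 2-byte char #1 = C6 9C.
Offset 2: leading byte 0xD5 = 11010101 → 2-byte char #2 = D5 B0.
Offset 4: leading byte 0xF2 = 11110010 → 4-byte char #3 = F2 9A 89 88.
Offset 8: leading byte 0xEB = 11101011 → 3-byte char #4 = EB 86 A7.
Leading byte 0xEB = 11101011 matches 1110xxxx → 3-byte sequence.
Byte 1: 0xEB = 11101011, payload 1011 (4 bits).
Byte 2: 0x86 = 10000110 (10xxxxxx ✓), payload 000110.
Byte 3: 0xA7 = 10100111 (10xxxxxx ✓), payload 100111.
Concatenate: 1011000110100111 = 0xB1A7 (16 bits → U+B1A7).

U+B1A7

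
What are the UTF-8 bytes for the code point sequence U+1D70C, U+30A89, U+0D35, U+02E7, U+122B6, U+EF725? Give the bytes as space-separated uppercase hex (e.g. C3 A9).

U+1D70C: 4-byte form → F0 9D 9C 8C.
U+30A89: 4-byte form → F0 B0 AA 89.
U+0D35: 3-byte form → E0 B4 B5.
U+02E7: 2-byte form → CB A7.
U+122B6: 4-byte form → F0 92 8A B6.
U+EF725: 4-byte form → F3 AF 9C A5.
Concatenated (21 bytes): F0 9D 9C 8C F0 B0 AA 89 E0 B4 B5 CB A7 F0 92 8A B6 F3 AF 9C A5.

F0 9D 9C 8C F0 B0 AA 89 E0 B4 B5 CB A7 F0 92 8A B6 F3 AF 9C A5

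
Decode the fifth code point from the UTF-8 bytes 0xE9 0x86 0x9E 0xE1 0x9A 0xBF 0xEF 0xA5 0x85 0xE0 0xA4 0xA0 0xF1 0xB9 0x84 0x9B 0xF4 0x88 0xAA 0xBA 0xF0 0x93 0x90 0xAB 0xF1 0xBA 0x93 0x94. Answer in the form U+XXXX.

U+7911B

Offset 0: leading byte 0xE9 = 11101001 → 3-byte char #1 = E9 86 9E.
Offset 3: leading byte 0xE1 = 11100001 → 3-byte char #2 = E1 9A BF.
Offset 6: leading byte 0xEF = 11101111 → 3-byte char #3 = EF A5 85.
Offset 9: leading byte 0xE0 = 11100000 → 3-byte char #4 = E0 A4 A0.
Offset 12: leading byte 0xF1 = 11110001 → 4-byte char #5 = F1 B9 84 9B.
Leading byte 0xF1 = 11110001 matches 11110xxx → 4-byte sequence.
Byte 1: 0xF1 = 11110001, payload 001 (3 bits).
Byte 2: 0xB9 = 10111001 (10xxxxxx ✓), payload 111001.
Byte 3: 0x84 = 10000100 (10xxxxxx ✓), payload 000100.
Byte 4: 0x9B = 10011011 (10xxxxxx ✓), payload 011011.
Concatenate: 001111001000100011011 = 0x7911B (21 bits → U+7911B).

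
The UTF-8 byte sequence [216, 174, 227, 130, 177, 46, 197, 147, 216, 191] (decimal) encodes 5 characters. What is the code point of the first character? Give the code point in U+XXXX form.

Offset 0: leading byte 0xD8 = 11011000 → 2-byte char #1 = D8 AE.
Leading byte 0xD8 = 11011000 matches 110xxxxx → 2-byte sequence.
Byte 1: 0xD8 = 11011000, payload 11000 (5 bits).
Byte 2: 0xAE = 10101110 (10xxxxxx ✓), payload 101110.
Concatenate: 11000101110 = 0x62E (11 bits → U+062E).

U+062E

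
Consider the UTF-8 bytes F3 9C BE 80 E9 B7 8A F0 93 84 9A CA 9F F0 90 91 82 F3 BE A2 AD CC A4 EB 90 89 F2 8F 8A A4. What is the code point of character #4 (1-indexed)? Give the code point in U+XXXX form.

U+029F

Offset 0: leading byte 0xF3 = 11110011 → 4-byte char #1 = F3 9C BE 80.
Offset 4: leading byte 0xE9 = 11101001 → 3-byte char #2 = E9 B7 8A.
Offset 7: leading byte 0xF0 = 11110000 → 4-byte char #3 = F0 93 84 9A.
Offset 11: leading byte 0xCA = 11001010 → 2-byte char #4 = CA 9F.
Leading byte 0xCA = 11001010 matches 110xxxxx → 2-byte sequence.
Byte 1: 0xCA = 11001010, payload 01010 (5 bits).
Byte 2: 0x9F = 10011111 (10xxxxxx ✓), payload 011111.
Concatenate: 01010011111 = 0x29F (11 bits → U+029F).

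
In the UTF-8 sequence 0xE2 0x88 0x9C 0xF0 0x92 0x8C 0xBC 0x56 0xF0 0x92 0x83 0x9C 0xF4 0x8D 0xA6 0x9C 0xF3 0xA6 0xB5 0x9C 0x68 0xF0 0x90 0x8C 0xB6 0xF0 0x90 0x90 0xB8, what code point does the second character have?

U+1233C

Offset 0: leading byte 0xE2 = 11100010 → 3-byte char #1 = E2 88 9C.
Offset 3: leading byte 0xF0 = 11110000 → 4-byte char #2 = F0 92 8C BC.
Leading byte 0xF0 = 11110000 matches 11110xxx → 4-byte sequence.
Byte 1: 0xF0 = 11110000, payload 000 (3 bits).
Byte 2: 0x92 = 10010010 (10xxxxxx ✓), payload 010010.
Byte 3: 0x8C = 10001100 (10xxxxxx ✓), payload 001100.
Byte 4: 0xBC = 10111100 (10xxxxxx ✓), payload 111100.
Concatenate: 000010010001100111100 = 0x1233C (21 bits → U+1233C).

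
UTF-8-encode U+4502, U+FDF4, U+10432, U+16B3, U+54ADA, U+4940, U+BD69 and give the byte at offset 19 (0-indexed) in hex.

0x80

U+4502 → 3-byte form E4 94 82 at offsets 0–2.
U+FDF4 → 3-byte form EF B7 B4 at offsets 3–5.
U+10432 → 4-byte form F0 90 90 B2 at offsets 6–9.
U+16B3 → 3-byte form E1 9A B3 at offsets 10–12.
U+54ADA → 4-byte form F1 94 AB 9A at offsets 13–16.
U+4940 → 3-byte form E4 A5 80 at offsets 17–19.
Offset 19 falls in char 6's range; it's byte 3 of E4 A5 80 = 0x80.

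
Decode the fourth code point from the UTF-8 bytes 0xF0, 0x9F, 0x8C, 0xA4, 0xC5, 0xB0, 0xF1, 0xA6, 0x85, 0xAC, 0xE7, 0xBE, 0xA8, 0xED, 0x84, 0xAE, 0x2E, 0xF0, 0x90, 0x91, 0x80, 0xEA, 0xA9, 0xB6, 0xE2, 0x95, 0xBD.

U+7FA8

Offset 0: leading byte 0xF0 = 11110000 → 4-byte char #1 = F0 9F 8C A4.
Offset 4: leading byte 0xC5 = 11000101 → 2-byte char #2 = C5 B0.
Offset 6: leading byte 0xF1 = 11110001 → 4-byte char #3 = F1 A6 85 AC.
Offset 10: leading byte 0xE7 = 11100111 → 3-byte char #4 = E7 BE A8.
Leading byte 0xE7 = 11100111 matches 1110xxxx → 3-byte sequence.
Byte 1: 0xE7 = 11100111, payload 0111 (4 bits).
Byte 2: 0xBE = 10111110 (10xxxxxx ✓), payload 111110.
Byte 3: 0xA8 = 10101000 (10xxxxxx ✓), payload 101000.
Concatenate: 0111111110101000 = 0x7FA8 (16 bits → U+7FA8).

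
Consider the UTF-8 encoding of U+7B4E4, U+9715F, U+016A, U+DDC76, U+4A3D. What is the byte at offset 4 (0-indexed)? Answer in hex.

U+7B4E4 → 4-byte form F1 BB 93 A4 at offsets 0–3.
U+9715F → 4-byte form F2 97 85 9F at offsets 4–7.
Offset 4 falls in char 2's range; it's byte 1 of F2 97 85 9F = 0xF2.

0xF2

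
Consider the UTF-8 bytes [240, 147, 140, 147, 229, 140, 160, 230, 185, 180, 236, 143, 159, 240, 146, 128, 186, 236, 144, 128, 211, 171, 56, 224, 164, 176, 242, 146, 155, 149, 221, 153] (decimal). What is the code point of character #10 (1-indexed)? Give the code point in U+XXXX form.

U+926D5

Offset 0: leading byte 0xF0 = 11110000 → 4-byte char #1 = F0 93 8C 93.
Offset 4: leading byte 0xE5 = 11100101 → 3-byte char #2 = E5 8C A0.
Offset 7: leading byte 0xE6 = 11100110 → 3-byte char #3 = E6 B9 B4.
Offset 10: leading byte 0xEC = 11101100 → 3-byte char #4 = EC 8F 9F.
Offset 13: leading byte 0xF0 = 11110000 → 4-byte char #5 = F0 92 80 BA.
Offset 17: leading byte 0xEC = 11101100 → 3-byte char #6 = EC 90 80.
Offset 20: leading byte 0xD3 = 11010011 → 2-byte char #7 = D3 AB.
Offset 22: leading byte 0x38 = 00111000 → 1-byte char #8 = 38.
Offset 23: leading byte 0xE0 = 11100000 → 3-byte char #9 = E0 A4 B0.
Offset 26: leading byte 0xF2 = 11110010 → 4-byte char #10 = F2 92 9B 95.
Leading byte 0xF2 = 11110010 matches 11110xxx → 4-byte sequence.
Byte 1: 0xF2 = 11110010, payload 010 (3 bits).
Byte 2: 0x92 = 10010010 (10xxxxxx ✓), payload 010010.
Byte 3: 0x9B = 10011011 (10xxxxxx ✓), payload 011011.
Byte 4: 0x95 = 10010101 (10xxxxxx ✓), payload 010101.
Concatenate: 010010010011011010101 = 0x926D5 (21 bits → U+926D5).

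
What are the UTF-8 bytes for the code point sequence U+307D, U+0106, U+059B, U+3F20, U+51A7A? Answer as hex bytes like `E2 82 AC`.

E3 81 BD C4 86 D6 9B E3 BC A0 F1 91 A9 BA

U+307D: 3-byte form → E3 81 BD.
U+0106: 2-byte form → C4 86.
U+059B: 2-byte form → D6 9B.
U+3F20: 3-byte form → E3 BC A0.
U+51A7A: 4-byte form → F1 91 A9 BA.
Concatenated (14 bytes): E3 81 BD C4 86 D6 9B E3 BC A0 F1 91 A9 BA.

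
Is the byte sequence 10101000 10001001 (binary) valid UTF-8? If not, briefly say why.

invalid (continuation byte with no leading byte)

Byte 0xA8 = 10101000 has the form 10xxxxxx — a continuation byte — but there is no preceding leading byte.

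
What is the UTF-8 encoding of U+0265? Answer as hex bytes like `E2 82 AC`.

U+0265 = 0x265 = 613 decimal. In range U+0080–U+07FF → 2-byte form: 110xxxxx 10xxxxxx.
Binary (11 bits): 01001100101.
Split 5+6: 01001 | 100101.
Byte 1: 11001001 = 0xC9.
Byte 2: 10100101 = 0xA5.

C9 A5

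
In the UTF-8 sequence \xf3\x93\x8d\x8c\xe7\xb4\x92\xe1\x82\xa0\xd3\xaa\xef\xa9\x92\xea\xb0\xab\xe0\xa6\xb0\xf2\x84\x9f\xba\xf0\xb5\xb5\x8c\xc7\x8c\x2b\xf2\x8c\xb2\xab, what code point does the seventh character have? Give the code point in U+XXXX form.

U+09B0

Offset 0: leading byte 0xF3 = 11110011 → 4-byte char #1 = F3 93 8D 8C.
Offset 4: leading byte 0xE7 = 11100111 → 3-byte char #2 = E7 B4 92.
Offset 7: leading byte 0xE1 = 11100001 → 3-byte char #3 = E1 82 A0.
Offset 10: leading byte 0xD3 = 11010011 → 2-byte char #4 = D3 AA.
Offset 12: leading byte 0xEF = 11101111 → 3-byte char #5 = EF A9 92.
Offset 15: leading byte 0xEA = 11101010 → 3-byte char #6 = EA B0 AB.
Offset 18: leading byte 0xE0 = 11100000 → 3-byte char #7 = E0 A6 B0.
Leading byte 0xE0 = 11100000 matches 1110xxxx → 3-byte sequence.
Byte 1: 0xE0 = 11100000, payload 0000 (4 bits).
Byte 2: 0xA6 = 10100110 (10xxxxxx ✓), payload 100110.
Byte 3: 0xB0 = 10110000 (10xxxxxx ✓), payload 110000.
Concatenate: 0000100110110000 = 0x9B0 (16 bits → U+09B0).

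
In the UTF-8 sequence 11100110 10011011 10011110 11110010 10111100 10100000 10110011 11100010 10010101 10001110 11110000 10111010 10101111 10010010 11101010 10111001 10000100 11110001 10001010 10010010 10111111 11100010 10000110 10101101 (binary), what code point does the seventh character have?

U+21AD

Offset 0: leading byte 0xE6 = 11100110 → 3-byte char #1 = E6 9B 9E.
Offset 3: leading byte 0xF2 = 11110010 → 4-byte char #2 = F2 BC A0 B3.
Offset 7: leading byte 0xE2 = 11100010 → 3-byte char #3 = E2 95 8E.
Offset 10: leading byte 0xF0 = 11110000 → 4-byte char #4 = F0 BA AF 92.
Offset 14: leading byte 0xEA = 11101010 → 3-byte char #5 = EA B9 84.
Offset 17: leading byte 0xF1 = 11110001 → 4-byte char #6 = F1 8A 92 BF.
Offset 21: leading byte 0xE2 = 11100010 → 3-byte char #7 = E2 86 AD.
Leading byte 0xE2 = 11100010 matches 1110xxxx → 3-byte sequence.
Byte 1: 0xE2 = 11100010, payload 0010 (4 bits).
Byte 2: 0x86 = 10000110 (10xxxxxx ✓), payload 000110.
Byte 3: 0xAD = 10101101 (10xxxxxx ✓), payload 101101.
Concatenate: 0010000110101101 = 0x21AD (16 bits → U+21AD).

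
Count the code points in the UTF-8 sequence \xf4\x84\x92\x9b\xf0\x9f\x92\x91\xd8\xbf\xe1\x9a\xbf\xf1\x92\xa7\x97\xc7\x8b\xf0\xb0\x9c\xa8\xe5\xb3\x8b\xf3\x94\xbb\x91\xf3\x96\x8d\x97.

10

Byte at offset 0: 0xF4 = 11110100 → 4-byte char (#1). Advance 4.
Byte at offset 4: 0xF0 = 11110000 → 4-byte char (#2). Advance 4.
Byte at offset 8: 0xD8 = 11011000 → 2-byte char (#3). Advance 2.
Byte at offset 10: 0xE1 = 11100001 → 3-byte char (#4). Advance 3.
Byte at offset 13: 0xF1 = 11110001 → 4-byte char (#5). Advance 4.
Byte at offset 17: 0xC7 = 11000111 → 2-byte char (#6). Advance 2.
Byte at offset 19: 0xF0 = 11110000 → 4-byte char (#7). Advance 4.
Byte at offset 23: 0xE5 = 11100101 → 3-byte char (#8). Advance 3.
Byte at offset 26: 0xF3 = 11110011 → 4-byte char (#9). Advance 4.
Byte at offset 30: 0xF3 = 11110011 → 4-byte char (#10). Advance 4.
Reached end at offset 34 after 10 code points.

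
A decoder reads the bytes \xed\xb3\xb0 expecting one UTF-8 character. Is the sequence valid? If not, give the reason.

Structurally a 3-byte sequence; payload = 0xDCF0.
But 0xDCF0 is in U+D800–U+DFFF, the surrogate range. Surrogates are not Unicode scalar values and are forbidden in UTF-8.

invalid (encodes a surrogate (U+D800–U+DFFF))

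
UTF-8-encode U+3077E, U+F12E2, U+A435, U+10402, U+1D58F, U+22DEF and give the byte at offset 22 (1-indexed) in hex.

0xB7

1-indexed offset 22 is 0-indexed offset 21.
U+3077E → 4-byte form F0 B0 9D BE at offsets 0–3.
U+F12E2 → 4-byte form F3 B1 8B A2 at offsets 4–7.
U+A435 → 3-byte form EA 90 B5 at offsets 8–10.
U+10402 → 4-byte form F0 90 90 82 at offsets 11–14.
U+1D58F → 4-byte form F0 9D 96 8F at offsets 15–18.
U+22DEF → 4-byte form F0 A2 B7 AF at offsets 19–22.
Offset 21 falls in char 6's range; it's byte 3 of F0 A2 B7 AF = 0xB7.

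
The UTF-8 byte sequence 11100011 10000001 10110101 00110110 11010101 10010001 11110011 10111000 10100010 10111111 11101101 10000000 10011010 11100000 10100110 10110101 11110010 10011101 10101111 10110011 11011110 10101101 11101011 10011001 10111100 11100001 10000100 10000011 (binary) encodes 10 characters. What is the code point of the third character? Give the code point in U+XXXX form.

U+0551

Offset 0: leading byte 0xE3 = 11100011 → 3-byte char #1 = E3 81 B5.
Offset 3: leading byte 0x36 = 00110110 → 1-byte char #2 = 36.
Offset 4: leading byte 0xD5 = 11010101 → 2-byte char #3 = D5 91.
Leading byte 0xD5 = 11010101 matches 110xxxxx → 2-byte sequence.
Byte 1: 0xD5 = 11010101, payload 10101 (5 bits).
Byte 2: 0x91 = 10010001 (10xxxxxx ✓), payload 010001.
Concatenate: 10101010001 = 0x551 (11 bits → U+0551).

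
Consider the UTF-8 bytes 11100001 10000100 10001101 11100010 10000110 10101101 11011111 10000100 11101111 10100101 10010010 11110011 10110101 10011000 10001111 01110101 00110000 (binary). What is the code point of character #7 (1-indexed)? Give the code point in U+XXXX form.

Offset 0: leading byte 0xE1 = 11100001 → 3-byte char #1 = E1 84 8D.
Offset 3: leading byte 0xE2 = 11100010 → 3-byte char #2 = E2 86 AD.
Offset 6: leading byte 0xDF = 11011111 → 2-byte char #3 = DF 84.
Offset 8: leading byte 0xEF = 11101111 → 3-byte char #4 = EF A5 92.
Offset 11: leading byte 0xF3 = 11110011 → 4-byte char #5 = F3 B5 98 8F.
Offset 15: leading byte 0x75 = 01110101 → 1-byte char #6 = 75.
Offset 16: leading byte 0x30 = 00110000 → 1-byte char #7 = 30.
Leading byte 0x30 = 00110000 matches 0xxxxxxx → 1-byte sequence.
Byte 1: 0x30 = 00110000, payload 0110000 (7 bits).
Concatenate: 0110000 = 0x30 (7 bits → U+0030).

U+0030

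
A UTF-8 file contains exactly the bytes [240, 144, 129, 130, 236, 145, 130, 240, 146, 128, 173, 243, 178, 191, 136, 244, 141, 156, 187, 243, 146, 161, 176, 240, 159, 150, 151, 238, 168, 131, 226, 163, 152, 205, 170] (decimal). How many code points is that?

Byte at offset 0: 0xF0 = 11110000 → 4-byte char (#1). Advance 4.
Byte at offset 4: 0xEC = 11101100 → 3-byte char (#2). Advance 3.
Byte at offset 7: 0xF0 = 11110000 → 4-byte char (#3). Advance 4.
Byte at offset 11: 0xF3 = 11110011 → 4-byte char (#4). Advance 4.
Byte at offset 15: 0xF4 = 11110100 → 4-byte char (#5). Advance 4.
Byte at offset 19: 0xF3 = 11110011 → 4-byte char (#6). Advance 4.
Byte at offset 23: 0xF0 = 11110000 → 4-byte char (#7). Advance 4.
Byte at offset 27: 0xEE = 11101110 → 3-byte char (#8). Advance 3.
Byte at offset 30: 0xE2 = 11100010 → 3-byte char (#9). Advance 3.
Byte at offset 33: 0xCD = 11001101 → 2-byte char (#10). Advance 2.
Reached end at offset 35 after 10 code points.

10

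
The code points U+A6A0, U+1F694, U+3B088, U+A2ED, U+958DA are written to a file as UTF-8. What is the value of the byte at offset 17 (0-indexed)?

U+A6A0 → 3-byte form EA 9A A0 at offsets 0–2.
U+1F694 → 4-byte form F0 9F 9A 94 at offsets 3–6.
U+3B088 → 4-byte form F0 BB 82 88 at offsets 7–10.
U+A2ED → 3-byte form EA 8B AD at offsets 11–13.
U+958DA → 4-byte form F2 95 A3 9A at offsets 14–17.
Offset 17 falls in char 5's range; it's byte 4 of F2 95 A3 9A = 0x9A.

0x9A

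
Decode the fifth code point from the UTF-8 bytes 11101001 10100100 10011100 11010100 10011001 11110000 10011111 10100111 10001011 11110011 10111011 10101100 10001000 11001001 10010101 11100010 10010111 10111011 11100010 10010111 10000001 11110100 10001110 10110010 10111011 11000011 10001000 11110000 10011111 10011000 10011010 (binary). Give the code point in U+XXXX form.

U+0255

Offset 0: leading byte 0xE9 = 11101001 → 3-byte char #1 = E9 A4 9C.
Offset 3: leading byte 0xD4 = 11010100 → 2-byte char #2 = D4 99.
Offset 5: leading byte 0xF0 = 11110000 → 4-byte char #3 = F0 9F A7 8B.
Offset 9: leading byte 0xF3 = 11110011 → 4-byte char #4 = F3 BB AC 88.
Offset 13: leading byte 0xC9 = 11001001 → 2-byte char #5 = C9 95.
Leading byte 0xC9 = 11001001 matches 110xxxxx → 2-byte sequence.
Byte 1: 0xC9 = 11001001, payload 01001 (5 bits).
Byte 2: 0x95 = 10010101 (10xxxxxx ✓), payload 010101.
Concatenate: 01001010101 = 0x255 (11 bits → U+0255).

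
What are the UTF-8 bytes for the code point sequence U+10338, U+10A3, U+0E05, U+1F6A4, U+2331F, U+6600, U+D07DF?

F0 90 8C B8 E1 82 A3 E0 B8 85 F0 9F 9A A4 F0 A3 8C 9F E6 98 80 F3 90 9F 9F

U+10338: 4-byte form → F0 90 8C B8.
U+10A3: 3-byte form → E1 82 A3.
U+0E05: 3-byte form → E0 B8 85.
U+1F6A4: 4-byte form → F0 9F 9A A4.
U+2331F: 4-byte form → F0 A3 8C 9F.
U+6600: 3-byte form → E6 98 80.
U+D07DF: 4-byte form → F3 90 9F 9F.
Concatenated (25 bytes): F0 90 8C B8 E1 82 A3 E0 B8 85 F0 9F 9A A4 F0 A3 8C 9F E6 98 80 F3 90 9F 9F.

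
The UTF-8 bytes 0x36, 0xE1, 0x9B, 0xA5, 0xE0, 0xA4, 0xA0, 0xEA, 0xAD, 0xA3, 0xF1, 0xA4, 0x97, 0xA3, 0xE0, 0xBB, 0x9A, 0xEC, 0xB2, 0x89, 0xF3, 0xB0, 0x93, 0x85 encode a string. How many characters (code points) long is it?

8

Byte at offset 0: 0x36 = 00110110 → 1-byte char (#1). Advance 1.
Byte at offset 1: 0xE1 = 11100001 → 3-byte char (#2). Advance 3.
Byte at offset 4: 0xE0 = 11100000 → 3-byte char (#3). Advance 3.
Byte at offset 7: 0xEA = 11101010 → 3-byte char (#4). Advance 3.
Byte at offset 10: 0xF1 = 11110001 → 4-byte char (#5). Advance 4.
Byte at offset 14: 0xE0 = 11100000 → 3-byte char (#6). Advance 3.
Byte at offset 17: 0xEC = 11101100 → 3-byte char (#7). Advance 3.
Byte at offset 20: 0xF3 = 11110011 → 4-byte char (#8). Advance 4.
Reached end at offset 24 after 8 code points.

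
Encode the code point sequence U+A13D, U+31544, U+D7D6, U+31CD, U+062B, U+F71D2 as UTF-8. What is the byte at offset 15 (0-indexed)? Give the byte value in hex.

U+A13D → 3-byte form EA 84 BD at offsets 0–2.
U+31544 → 4-byte form F0 B1 95 84 at offsets 3–6.
U+D7D6 → 3-byte form ED 9F 96 at offsets 7–9.
U+31CD → 3-byte form E3 87 8D at offsets 10–12.
U+062B → 2-byte form D8 AB at offsets 13–14.
U+F71D2 → 4-byte form F3 B7 87 92 at offsets 15–18.
Offset 15 falls in char 6's range; it's byte 1 of F3 B7 87 92 = 0xF3.

0xF3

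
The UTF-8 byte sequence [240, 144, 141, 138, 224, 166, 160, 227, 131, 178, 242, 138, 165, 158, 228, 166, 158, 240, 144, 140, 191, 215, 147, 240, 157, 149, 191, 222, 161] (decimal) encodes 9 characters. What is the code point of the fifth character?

Offset 0: leading byte 0xF0 = 11110000 → 4-byte char #1 = F0 90 8D 8A.
Offset 4: leading byte 0xE0 = 11100000 → 3-byte char #2 = E0 A6 A0.
Offset 7: leading byte 0xE3 = 11100011 → 3-byte char #3 = E3 83 B2.
Offset 10: leading byte 0xF2 = 11110010 → 4-byte char #4 = F2 8A A5 9E.
Offset 14: leading byte 0xE4 = 11100100 → 3-byte char #5 = E4 A6 9E.
Leading byte 0xE4 = 11100100 matches 1110xxxx → 3-byte sequence.
Byte 1: 0xE4 = 11100100, payload 0100 (4 bits).
Byte 2: 0xA6 = 10100110 (10xxxxxx ✓), payload 100110.
Byte 3: 0x9E = 10011110 (10xxxxxx ✓), payload 011110.
Concatenate: 0100100110011110 = 0x499E (16 bits → U+499E).

U+499E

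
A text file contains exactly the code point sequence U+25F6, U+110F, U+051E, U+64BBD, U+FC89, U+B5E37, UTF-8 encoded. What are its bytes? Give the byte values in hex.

E2 97 B6 E1 84 8F D4 9E F1 A4 AE BD EF B2 89 F2 B5 B8 B7

U+25F6: 3-byte form → E2 97 B6.
U+110F: 3-byte form → E1 84 8F.
U+051E: 2-byte form → D4 9E.
U+64BBD: 4-byte form → F1 A4 AE BD.
U+FC89: 3-byte form → EF B2 89.
U+B5E37: 4-byte form → F2 B5 B8 B7.
Concatenated (19 bytes): E2 97 B6 E1 84 8F D4 9E F1 A4 AE BD EF B2 89 F2 B5 B8 B7.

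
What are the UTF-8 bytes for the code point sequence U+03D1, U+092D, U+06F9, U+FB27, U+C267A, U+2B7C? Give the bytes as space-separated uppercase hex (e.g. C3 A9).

U+03D1: 2-byte form → CF 91.
U+092D: 3-byte form → E0 A4 AD.
U+06F9: 2-byte form → DB B9.
U+FB27: 3-byte form → EF AC A7.
U+C267A: 4-byte form → F3 82 99 BA.
U+2B7C: 3-byte form → E2 AD BC.
Concatenated (17 bytes): CF 91 E0 A4 AD DB B9 EF AC A7 F3 82 99 BA E2 AD BC.

CF 91 E0 A4 AD DB B9 EF AC A7 F3 82 99 BA E2 AD BC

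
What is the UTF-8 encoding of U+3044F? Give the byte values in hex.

U+3044F = 0x3044F = 197711 decimal. In range U+10000–U+10FFFF → 4-byte form: 11110xxx 10xxxxxx 10xxxxxx 10xxxxxx.
Binary (21 bits): 000110000010001001111.
Split 3+6+6+6: 000 | 110000 | 010001 | 001111.
Byte 1: 11110000 = 0xF0.
Byte 2: 10110000 = 0xB0.
Byte 3: 10010001 = 0x91.
Byte 4: 10001111 = 0x8F.

F0 B0 91 8F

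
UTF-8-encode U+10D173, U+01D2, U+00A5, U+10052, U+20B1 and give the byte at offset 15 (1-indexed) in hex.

0xB1

1-indexed offset 15 is 0-indexed offset 14.
U+10D173 → 4-byte form F4 8D 85 B3 at offsets 0–3.
U+01D2 → 2-byte form C7 92 at offsets 4–5.
U+00A5 → 2-byte form C2 A5 at offsets 6–7.
U+10052 → 4-byte form F0 90 81 92 at offsets 8–11.
U+20B1 → 3-byte form E2 82 B1 at offsets 12–14.
Offset 14 falls in char 5's range; it's byte 3 of E2 82 B1 = 0xB1.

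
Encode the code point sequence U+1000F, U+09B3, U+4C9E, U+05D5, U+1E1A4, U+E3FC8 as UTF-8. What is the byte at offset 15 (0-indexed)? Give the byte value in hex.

U+1000F → 4-byte form F0 90 80 8F at offsets 0–3.
U+09B3 → 3-byte form E0 A6 B3 at offsets 4–6.
U+4C9E → 3-byte form E4 B2 9E at offsets 7–9.
U+05D5 → 2-byte form D7 95 at offsets 10–11.
U+1E1A4 → 4-byte form F0 9E 86 A4 at offsets 12–15.
Offset 15 falls in char 5's range; it's byte 4 of F0 9E 86 A4 = 0xA4.

0xA4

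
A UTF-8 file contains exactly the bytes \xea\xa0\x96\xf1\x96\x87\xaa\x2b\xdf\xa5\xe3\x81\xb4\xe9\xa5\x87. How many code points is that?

6

Byte at offset 0: 0xEA = 11101010 → 3-byte char (#1). Advance 3.
Byte at offset 3: 0xF1 = 11110001 → 4-byte char (#2). Advance 4.
Byte at offset 7: 0x2B = 00101011 → 1-byte char (#3). Advance 1.
Byte at offset 8: 0xDF = 11011111 → 2-byte char (#4). Advance 2.
Byte at offset 10: 0xE3 = 11100011 → 3-byte char (#5). Advance 3.
Byte at offset 13: 0xE9 = 11101001 → 3-byte char (#6). Advance 3.
Reached end at offset 16 after 6 code points.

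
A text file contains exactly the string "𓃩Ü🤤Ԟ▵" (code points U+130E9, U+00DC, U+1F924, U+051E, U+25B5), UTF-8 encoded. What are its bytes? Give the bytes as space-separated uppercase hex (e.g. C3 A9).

F0 93 83 A9 C3 9C F0 9F A4 A4 D4 9E E2 96 B5

U+130E9: 4-byte form → F0 93 83 A9.
U+00DC: 2-byte form → C3 9C.
U+1F924: 4-byte form → F0 9F A4 A4.
U+051E: 2-byte form → D4 9E.
U+25B5: 3-byte form → E2 96 B5.
Concatenated (15 bytes): F0 93 83 A9 C3 9C F0 9F A4 A4 D4 9E E2 96 B5.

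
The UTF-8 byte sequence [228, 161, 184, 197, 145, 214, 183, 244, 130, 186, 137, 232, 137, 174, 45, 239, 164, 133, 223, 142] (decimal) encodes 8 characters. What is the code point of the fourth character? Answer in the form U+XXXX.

U+102E89

Offset 0: leading byte 0xE4 = 11100100 → 3-byte char #1 = E4 A1 B8.
Offset 3: leading byte 0xC5 = 11000101 → 2-byte char #2 = C5 91.
Offset 5: leading byte 0xD6 = 11010110 → 2-byte char #3 = D6 B7.
Offset 7: leading byte 0xF4 = 11110100 → 4-byte char #4 = F4 82 BA 89.
Leading byte 0xF4 = 11110100 matches 11110xxx → 4-byte sequence.
Byte 1: 0xF4 = 11110100, payload 100 (3 bits).
Byte 2: 0x82 = 10000010 (10xxxxxx ✓), payload 000010.
Byte 3: 0xBA = 10111010 (10xxxxxx ✓), payload 111010.
Byte 4: 0x89 = 10001001 (10xxxxxx ✓), payload 001001.
Concatenate: 100000010111010001001 = 0x102E89 (21 bits → U+102E89).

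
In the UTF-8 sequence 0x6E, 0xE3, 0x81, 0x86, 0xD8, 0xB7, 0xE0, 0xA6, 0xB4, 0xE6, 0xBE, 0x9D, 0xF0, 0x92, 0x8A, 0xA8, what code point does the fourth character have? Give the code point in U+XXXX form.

Offset 0: leading byte 0x6E = 01101110 → 1-byte char #1 = 6E.
Offset 1: leading byte 0xE3 = 11100011 → 3-byte char #2 = E3 81 86.
Offset 4: leading byte 0xD8 = 11011000 → 2-byte char #3 = D8 B7.
Offset 6: leading byte 0xE0 = 11100000 → 3-byte char #4 = E0 A6 B4.
Leading byte 0xE0 = 11100000 matches 1110xxxx → 3-byte sequence.
Byte 1: 0xE0 = 11100000, payload 0000 (4 bits).
Byte 2: 0xA6 = 10100110 (10xxxxxx ✓), payload 100110.
Byte 3: 0xB4 = 10110100 (10xxxxxx ✓), payload 110100.
Concatenate: 0000100110110100 = 0x9B4 (16 bits → U+09B4).

U+09B4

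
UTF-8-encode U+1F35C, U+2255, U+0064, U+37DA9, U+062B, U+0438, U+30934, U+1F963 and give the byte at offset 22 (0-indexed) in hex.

0xA5

U+1F35C → 4-byte form F0 9F 8D 9C at offsets 0–3.
U+2255 → 3-byte form E2 89 95 at offsets 4–6.
U+0064 → 1-byte form 64 at offsets 7–7.
U+37DA9 → 4-byte form F0 B7 B6 A9 at offsets 8–11.
U+062B → 2-byte form D8 AB at offsets 12–13.
U+0438 → 2-byte form D0 B8 at offsets 14–15.
U+30934 → 4-byte form F0 B0 A4 B4 at offsets 16–19.
U+1F963 → 4-byte form F0 9F A5 A3 at offsets 20–23.
Offset 22 falls in char 8's range; it's byte 3 of F0 9F A5 A3 = 0xA5.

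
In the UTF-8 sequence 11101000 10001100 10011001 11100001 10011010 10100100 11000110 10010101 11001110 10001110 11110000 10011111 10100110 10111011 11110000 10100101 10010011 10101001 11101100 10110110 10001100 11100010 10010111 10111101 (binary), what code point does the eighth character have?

U+25FD

Offset 0: leading byte 0xE8 = 11101000 → 3-byte char #1 = E8 8C 99.
Offset 3: leading byte 0xE1 = 11100001 → 3-byte char #2 = E1 9A A4.
Offset 6: leading byte 0xC6 = 11000110 → 2-byte char #3 = C6 95.
Offset 8: leading byte 0xCE = 11001110 → 2-byte char #4 = CE 8E.
Offset 10: leading byte 0xF0 = 11110000 → 4-byte char #5 = F0 9F A6 BB.
Offset 14: leading byte 0xF0 = 11110000 → 4-byte char #6 = F0 A5 93 A9.
Offset 18: leading byte 0xEC = 11101100 → 3-byte char #7 = EC B6 8C.
Offset 21: leading byte 0xE2 = 11100010 → 3-byte char #8 = E2 97 BD.
Leading byte 0xE2 = 11100010 matches 1110xxxx → 3-byte sequence.
Byte 1: 0xE2 = 11100010, payload 0010 (4 bits).
Byte 2: 0x97 = 10010111 (10xxxxxx ✓), payload 010111.
Byte 3: 0xBD = 10111101 (10xxxxxx ✓), payload 111101.
Concatenate: 0010010111111101 = 0x25FD (16 bits → U+25FD).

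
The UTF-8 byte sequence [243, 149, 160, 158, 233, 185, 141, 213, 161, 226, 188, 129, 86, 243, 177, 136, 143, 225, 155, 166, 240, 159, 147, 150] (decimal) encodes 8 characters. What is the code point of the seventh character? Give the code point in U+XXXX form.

U+16E6

Offset 0: leading byte 0xF3 = 11110011 → 4-byte char #1 = F3 95 A0 9E.
Offset 4: leading byte 0xE9 = 11101001 → 3-byte char #2 = E9 B9 8D.
Offset 7: leading byte 0xD5 = 11010101 → 2-byte char #3 = D5 A1.
Offset 9: leading byte 0xE2 = 11100010 → 3-byte char #4 = E2 BC 81.
Offset 12: leading byte 0x56 = 01010110 → 1-byte char #5 = 56.
Offset 13: leading byte 0xF3 = 11110011 → 4-byte char #6 = F3 B1 88 8F.
Offset 17: leading byte 0xE1 = 11100001 → 3-byte char #7 = E1 9B A6.
Leading byte 0xE1 = 11100001 matches 1110xxxx → 3-byte sequence.
Byte 1: 0xE1 = 11100001, payload 0001 (4 bits).
Byte 2: 0x9B = 10011011 (10xxxxxx ✓), payload 011011.
Byte 3: 0xA6 = 10100110 (10xxxxxx ✓), payload 100110.
Concatenate: 0001011011100110 = 0x16E6 (16 bits → U+16E6).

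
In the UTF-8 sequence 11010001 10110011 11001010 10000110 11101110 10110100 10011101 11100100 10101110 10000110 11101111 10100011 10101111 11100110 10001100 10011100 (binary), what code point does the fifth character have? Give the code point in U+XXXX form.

U+F8EF

Offset 0: leading byte 0xD1 = 11010001 → 2-byte char #1 = D1 B3.
Offset 2: leading byte 0xCA = 11001010 → 2-byte char #2 = CA 86.
Offset 4: leading byte 0xEE = 11101110 → 3-byte char #3 = EE B4 9D.
Offset 7: leading byte 0xE4 = 11100100 → 3-byte char #4 = E4 AE 86.
Offset 10: leading byte 0xEF = 11101111 → 3-byte char #5 = EF A3 AF.
Leading byte 0xEF = 11101111 matches 1110xxxx → 3-byte sequence.
Byte 1: 0xEF = 11101111, payload 1111 (4 bits).
Byte 2: 0xA3 = 10100011 (10xxxxxx ✓), payload 100011.
Byte 3: 0xAF = 10101111 (10xxxxxx ✓), payload 101111.
Concatenate: 1111100011101111 = 0xF8EF (16 bits → U+F8EF).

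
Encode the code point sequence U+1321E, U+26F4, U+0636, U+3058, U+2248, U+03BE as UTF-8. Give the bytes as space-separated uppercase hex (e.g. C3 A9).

U+1321E: 4-byte form → F0 93 88 9E.
U+26F4: 3-byte form → E2 9B B4.
U+0636: 2-byte form → D8 B6.
U+3058: 3-byte form → E3 81 98.
U+2248: 3-byte form → E2 89 88.
U+03BE: 2-byte form → CE BE.
Concatenated (17 bytes): F0 93 88 9E E2 9B B4 D8 B6 E3 81 98 E2 89 88 CE BE.

F0 93 88 9E E2 9B B4 D8 B6 E3 81 98 E2 89 88 CE BE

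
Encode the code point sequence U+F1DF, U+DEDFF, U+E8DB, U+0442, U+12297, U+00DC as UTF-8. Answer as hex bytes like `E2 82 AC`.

U+F1DF: 3-byte form → EF 87 9F.
U+DEDFF: 4-byte form → F3 9E B7 BF.
U+E8DB: 3-byte form → EE A3 9B.
U+0442: 2-byte form → D1 82.
U+12297: 4-byte form → F0 92 8A 97.
U+00DC: 2-byte form → C3 9C.
Concatenated (18 bytes): EF 87 9F F3 9E B7 BF EE A3 9B D1 82 F0 92 8A 97 C3 9C.

EF 87 9F F3 9E B7 BF EE A3 9B D1 82 F0 92 8A 97 C3 9C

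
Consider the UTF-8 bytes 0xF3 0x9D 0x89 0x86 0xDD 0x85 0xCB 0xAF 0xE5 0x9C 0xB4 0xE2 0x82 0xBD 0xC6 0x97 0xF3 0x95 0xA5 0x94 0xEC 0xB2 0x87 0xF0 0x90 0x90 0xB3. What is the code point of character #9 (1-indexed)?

Offset 0: leading byte 0xF3 = 11110011 → 4-byte char #1 = F3 9D 89 86.
Offset 4: leading byte 0xDD = 11011101 → 2-byte char #2 = DD 85.
Offset 6: leading byte 0xCB = 11001011 → 2-byte char #3 = CB AF.
Offset 8: leading byte 0xE5 = 11100101 → 3-byte char #4 = E5 9C B4.
Offset 11: leading byte 0xE2 = 11100010 → 3-byte char #5 = E2 82 BD.
Offset 14: leading byte 0xC6 = 11000110 → 2-byte char #6 = C6 97.
Offset 16: leading byte 0xF3 = 11110011 → 4-byte char #7 = F3 95 A5 94.
Offset 20: leading byte 0xEC = 11101100 → 3-byte char #8 = EC B2 87.
Offset 23: leading byte 0xF0 = 11110000 → 4-byte char #9 = F0 90 90 B3.
Leading byte 0xF0 = 11110000 matches 11110xxx → 4-byte sequence.
Byte 1: 0xF0 = 11110000, payload 000 (3 bits).
Byte 2: 0x90 = 10010000 (10xxxxxx ✓), payload 010000.
Byte 3: 0x90 = 10010000 (10xxxxxx ✓), payload 010000.
Byte 4: 0xB3 = 10110011 (10xxxxxx ✓), payload 110011.
Concatenate: 000010000010000110011 = 0x10433 (21 bits → U+10433).

U+10433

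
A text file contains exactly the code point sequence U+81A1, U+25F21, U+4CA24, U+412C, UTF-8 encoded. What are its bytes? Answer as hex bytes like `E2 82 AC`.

U+81A1: 3-byte form → E8 86 A1.
U+25F21: 4-byte form → F0 A5 BC A1.
U+4CA24: 4-byte form → F1 8C A8 A4.
U+412C: 3-byte form → E4 84 AC.
Concatenated (14 bytes): E8 86 A1 F0 A5 BC A1 F1 8C A8 A4 E4 84 AC.

E8 86 A1 F0 A5 BC A1 F1 8C A8 A4 E4 84 AC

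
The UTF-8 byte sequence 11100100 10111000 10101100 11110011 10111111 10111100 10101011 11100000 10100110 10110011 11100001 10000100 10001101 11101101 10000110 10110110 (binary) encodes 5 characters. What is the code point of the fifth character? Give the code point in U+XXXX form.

Offset 0: leading byte 0xE4 = 11100100 → 3-byte char #1 = E4 B8 AC.
Offset 3: leading byte 0xF3 = 11110011 → 4-byte char #2 = F3 BF BC AB.
Offset 7: leading byte 0xE0 = 11100000 → 3-byte char #3 = E0 A6 B3.
Offset 10: leading byte 0xE1 = 11100001 → 3-byte char #4 = E1 84 8D.
Offset 13: leading byte 0xED = 11101101 → 3-byte char #5 = ED 86 B6.
Leading byte 0xED = 11101101 matches 1110xxxx → 3-byte sequence.
Byte 1: 0xED = 11101101, payload 1101 (4 bits).
Byte 2: 0x86 = 10000110 (10xxxxxx ✓), payload 000110.
Byte 3: 0xB6 = 10110110 (10xxxxxx ✓), payload 110110.
Concatenate: 1101000110110110 = 0xD1B6 (16 bits → U+D1B6).

U+D1B6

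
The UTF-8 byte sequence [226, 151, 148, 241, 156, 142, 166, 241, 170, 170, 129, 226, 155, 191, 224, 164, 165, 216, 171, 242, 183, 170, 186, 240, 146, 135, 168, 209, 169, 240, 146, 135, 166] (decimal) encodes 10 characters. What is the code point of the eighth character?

U+121E8

Offset 0: leading byte 0xE2 = 11100010 → 3-byte char #1 = E2 97 94.
Offset 3: leading byte 0xF1 = 11110001 → 4-byte char #2 = F1 9C 8E A6.
Offset 7: leading byte 0xF1 = 11110001 → 4-byte char #3 = F1 AA AA 81.
Offset 11: leading byte 0xE2 = 11100010 → 3-byte char #4 = E2 9B BF.
Offset 14: leading byte 0xE0 = 11100000 → 3-byte char #5 = E0 A4 A5.
Offset 17: leading byte 0xD8 = 11011000 → 2-byte char #6 = D8 AB.
Offset 19: leading byte 0xF2 = 11110010 → 4-byte char #7 = F2 B7 AA BA.
Offset 23: leading byte 0xF0 = 11110000 → 4-byte char #8 = F0 92 87 A8.
Leading byte 0xF0 = 11110000 matches 11110xxx → 4-byte sequence.
Byte 1: 0xF0 = 11110000, payload 000 (3 bits).
Byte 2: 0x92 = 10010010 (10xxxxxx ✓), payload 010010.
Byte 3: 0x87 = 10000111 (10xxxxxx ✓), payload 000111.
Byte 4: 0xA8 = 10101000 (10xxxxxx ✓), payload 101000.
Concatenate: 000010010000111101000 = 0x121E8 (21 bits → U+121E8).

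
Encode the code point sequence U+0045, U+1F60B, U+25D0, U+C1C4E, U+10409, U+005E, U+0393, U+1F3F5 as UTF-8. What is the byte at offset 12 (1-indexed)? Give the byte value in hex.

1-indexed offset 12 is 0-indexed offset 11.
U+0045 → 1-byte form 45 at offsets 0–0.
U+1F60B → 4-byte form F0 9F 98 8B at offsets 1–4.
U+25D0 → 3-byte form E2 97 90 at offsets 5–7.
U+C1C4E → 4-byte form F3 81 B1 8E at offsets 8–11.
Offset 11 falls in char 4's range; it's byte 4 of F3 81 B1 8E = 0x8E.

0x8E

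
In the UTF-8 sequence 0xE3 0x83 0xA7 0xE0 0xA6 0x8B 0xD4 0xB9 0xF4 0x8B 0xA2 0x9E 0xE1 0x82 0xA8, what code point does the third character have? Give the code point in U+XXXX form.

U+0539

Offset 0: leading byte 0xE3 = 11100011 → 3-byte char #1 = E3 83 A7.
Offset 3: leading byte 0xE0 = 11100000 → 3-byte char #2 = E0 A6 8B.
Offset 6: leading byte 0xD4 = 11010100 → 2-byte char #3 = D4 B9.
Leading byte 0xD4 = 11010100 matches 110xxxxx → 2-byte sequence.
Byte 1: 0xD4 = 11010100, payload 10100 (5 bits).
Byte 2: 0xB9 = 10111001 (10xxxxxx ✓), payload 111001.
Concatenate: 10100111001 = 0x539 (11 bits → U+0539).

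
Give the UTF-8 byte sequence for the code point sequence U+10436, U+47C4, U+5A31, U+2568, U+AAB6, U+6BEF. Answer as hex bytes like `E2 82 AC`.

U+10436: 4-byte form → F0 90 90 B6.
U+47C4: 3-byte form → E4 9F 84.
U+5A31: 3-byte form → E5 A8 B1.
U+2568: 3-byte form → E2 95 A8.
U+AAB6: 3-byte form → EA AA B6.
U+6BEF: 3-byte form → E6 AF AF.
Concatenated (19 bytes): F0 90 90 B6 E4 9F 84 E5 A8 B1 E2 95 A8 EA AA B6 E6 AF AF.

F0 90 90 B6 E4 9F 84 E5 A8 B1 E2 95 A8 EA AA B6 E6 AF AF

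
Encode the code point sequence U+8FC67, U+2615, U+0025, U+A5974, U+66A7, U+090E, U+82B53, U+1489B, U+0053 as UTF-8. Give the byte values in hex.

U+8FC67: 4-byte form → F2 8F B1 A7.
U+2615: 3-byte form → E2 98 95.
U+0025: 1-byte form → 25.
U+A5974: 4-byte form → F2 A5 A5 B4.
U+66A7: 3-byte form → E6 9A A7.
U+090E: 3-byte form → E0 A4 8E.
U+82B53: 4-byte form → F2 82 AD 93.
U+1489B: 4-byte form → F0 94 A2 9B.
U+0053: 1-byte form → 53.
Concatenated (27 bytes): F2 8F B1 A7 E2 98 95 25 F2 A5 A5 B4 E6 9A A7 E0 A4 8E F2 82 AD 93 F0 94 A2 9B 53.

F2 8F B1 A7 E2 98 95 25 F2 A5 A5 B4 E6 9A A7 E0 A4 8E F2 82 AD 93 F0 94 A2 9B 53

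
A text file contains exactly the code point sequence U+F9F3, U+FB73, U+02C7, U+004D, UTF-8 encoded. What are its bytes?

EF A7 B3 EF AD B3 CB 87 4D

U+F9F3: 3-byte form → EF A7 B3.
U+FB73: 3-byte form → EF AD B3.
U+02C7: 2-byte form → CB 87.
U+004D: 1-byte form → 4D.
Concatenated (9 bytes): EF A7 B3 EF AD B3 CB 87 4D.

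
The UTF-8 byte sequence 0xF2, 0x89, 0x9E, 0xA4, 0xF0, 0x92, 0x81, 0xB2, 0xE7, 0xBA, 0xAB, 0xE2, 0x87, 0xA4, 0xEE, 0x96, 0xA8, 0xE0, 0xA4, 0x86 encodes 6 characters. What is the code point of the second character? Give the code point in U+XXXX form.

U+12072

Offset 0: leading byte 0xF2 = 11110010 → 4-byte char #1 = F2 89 9E A4.
Offset 4: leading byte 0xF0 = 11110000 → 4-byte char #2 = F0 92 81 B2.
Leading byte 0xF0 = 11110000 matches 11110xxx → 4-byte sequence.
Byte 1: 0xF0 = 11110000, payload 000 (3 bits).
Byte 2: 0x92 = 10010010 (10xxxxxx ✓), payload 010010.
Byte 3: 0x81 = 10000001 (10xxxxxx ✓), payload 000001.
Byte 4: 0xB2 = 10110010 (10xxxxxx ✓), payload 110010.
Concatenate: 000010010000001110010 = 0x12072 (21 bits → U+12072).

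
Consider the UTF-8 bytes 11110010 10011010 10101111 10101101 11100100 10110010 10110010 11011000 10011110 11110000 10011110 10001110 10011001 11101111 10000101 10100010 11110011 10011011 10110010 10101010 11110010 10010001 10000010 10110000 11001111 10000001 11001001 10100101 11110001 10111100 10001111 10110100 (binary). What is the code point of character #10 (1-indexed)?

U+7C3F4

Offset 0: leading byte 0xF2 = 11110010 → 4-byte char #1 = F2 9A AF AD.
Offset 4: leading byte 0xE4 = 11100100 → 3-byte char #2 = E4 B2 B2.
Offset 7: leading byte 0xD8 = 11011000 → 2-byte char #3 = D8 9E.
Offset 9: leading byte 0xF0 = 11110000 → 4-byte char #4 = F0 9E 8E 99.
Offset 13: leading byte 0xEF = 11101111 → 3-byte char #5 = EF 85 A2.
Offset 16: leading byte 0xF3 = 11110011 → 4-byte char #6 = F3 9B B2 AA.
Offset 20: leading byte 0xF2 = 11110010 → 4-byte char #7 = F2 91 82 B0.
Offset 24: leading byte 0xCF = 11001111 → 2-byte char #8 = CF 81.
Offset 26: leading byte 0xC9 = 11001001 → 2-byte char #9 = C9 A5.
Offset 28: leading byte 0xF1 = 11110001 → 4-byte char #10 = F1 BC 8F B4.
Leading byte 0xF1 = 11110001 matches 11110xxx → 4-byte sequence.
Byte 1: 0xF1 = 11110001, payload 001 (3 bits).
Byte 2: 0xBC = 10111100 (10xxxxxx ✓), payload 111100.
Byte 3: 0x8F = 10001111 (10xxxxxx ✓), payload 001111.
Byte 4: 0xB4 = 10110100 (10xxxxxx ✓), payload 110100.
Concatenate: 001111100001111110100 = 0x7C3F4 (21 bits → U+7C3F4).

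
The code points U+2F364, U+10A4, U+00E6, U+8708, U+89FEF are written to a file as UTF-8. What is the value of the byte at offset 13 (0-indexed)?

0x89

U+2F364 → 4-byte form F0 AF 8D A4 at offsets 0–3.
U+10A4 → 3-byte form E1 82 A4 at offsets 4–6.
U+00E6 → 2-byte form C3 A6 at offsets 7–8.
U+8708 → 3-byte form E8 9C 88 at offsets 9–11.
U+89FEF → 4-byte form F2 89 BF AF at offsets 12–15.
Offset 13 falls in char 5's range; it's byte 2 of F2 89 BF AF = 0x89.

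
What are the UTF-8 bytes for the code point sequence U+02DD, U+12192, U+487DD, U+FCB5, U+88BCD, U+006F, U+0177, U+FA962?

CB 9D F0 92 86 92 F1 88 9F 9D EF B2 B5 F2 88 AF 8D 6F C5 B7 F3 BA A5 A2

U+02DD: 2-byte form → CB 9D.
U+12192: 4-byte form → F0 92 86 92.
U+487DD: 4-byte form → F1 88 9F 9D.
U+FCB5: 3-byte form → EF B2 B5.
U+88BCD: 4-byte form → F2 88 AF 8D.
U+006F: 1-byte form → 6F.
U+0177: 2-byte form → C5 B7.
U+FA962: 4-byte form → F3 BA A5 A2.
Concatenated (24 bytes): CB 9D F0 92 86 92 F1 88 9F 9D EF B2 B5 F2 88 AF 8D 6F C5 B7 F3 BA A5 A2.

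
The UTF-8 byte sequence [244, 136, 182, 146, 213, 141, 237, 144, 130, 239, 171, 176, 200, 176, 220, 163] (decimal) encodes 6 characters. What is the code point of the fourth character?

U+FAF0

Offset 0: leading byte 0xF4 = 11110100 → 4-byte char #1 = F4 88 B6 92.
Offset 4: leading byte 0xD5 = 11010101 → 2-byte char #2 = D5 8D.
Offset 6: leading byte 0xED = 11101101 → 3-byte char #3 = ED 90 82.
Offset 9: leading byte 0xEF = 11101111 → 3-byte char #4 = EF AB B0.
Leading byte 0xEF = 11101111 matches 1110xxxx → 3-byte sequence.
Byte 1: 0xEF = 11101111, payload 1111 (4 bits).
Byte 2: 0xAB = 10101011 (10xxxxxx ✓), payload 101011.
Byte 3: 0xB0 = 10110000 (10xxxxxx ✓), payload 110000.
Concatenate: 1111101011110000 = 0xFAF0 (16 bits → U+FAF0).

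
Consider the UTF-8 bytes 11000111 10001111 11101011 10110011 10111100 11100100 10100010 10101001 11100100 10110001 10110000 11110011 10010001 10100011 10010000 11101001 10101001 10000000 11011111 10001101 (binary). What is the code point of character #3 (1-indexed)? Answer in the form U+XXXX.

Offset 0: leading byte 0xC7 = 11000111 → 2-byte char #1 = C7 8F.
Offset 2: leading byte 0xEB = 11101011 → 3-byte char #2 = EB B3 BC.
Offset 5: leading byte 0xE4 = 11100100 → 3-byte char #3 = E4 A2 A9.
Leading byte 0xE4 = 11100100 matches 1110xxxx → 3-byte sequence.
Byte 1: 0xE4 = 11100100, payload 0100 (4 bits).
Byte 2: 0xA2 = 10100010 (10xxxxxx ✓), payload 100010.
Byte 3: 0xA9 = 10101001 (10xxxxxx ✓), payload 101001.
Concatenate: 0100100010101001 = 0x48A9 (16 bits → U+48A9).

U+48A9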